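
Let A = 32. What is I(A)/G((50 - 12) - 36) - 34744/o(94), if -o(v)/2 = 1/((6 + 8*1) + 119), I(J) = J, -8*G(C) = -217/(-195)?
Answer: 501323372/217 ≈ 2.3102e+6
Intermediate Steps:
G(C) = -217/1560 (G(C) = -(-217)/(8*(-195)) = -(-217)*(-1)/(8*195) = -⅛*217/195 = -217/1560)
o(v) = -2/133 (o(v) = -2/((6 + 8*1) + 119) = -2/((6 + 8) + 119) = -2/(14 + 119) = -2/133)
I(A)/G((50 - 12) - 36) - 34744/o(94) = 32/(-217/1560) - 34744/(-2/133) = 32*(-1560/217) - 34744*(-133/2) = -49920/217 + 2310476 = 501323372/217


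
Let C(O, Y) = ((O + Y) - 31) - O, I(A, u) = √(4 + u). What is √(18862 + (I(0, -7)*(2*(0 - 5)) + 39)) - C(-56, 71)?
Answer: -40 + √(18901 - 10*I*√3) ≈ 97.481 - 0.062992*I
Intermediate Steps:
C(O, Y) = -31 + Y (C(O, Y) = (-31 + O + Y) - O = -31 + Y)
√(18862 + (I(0, -7)*(2*(0 - 5)) + 39)) - C(-56, 71) = √(18862 + (√(4 - 7)*(2*(0 - 5)) + 39)) - (-31 + 71) = √(18862 + (√(-3)*(2*(-5)) + 39)) - 1*40 = √(18862 + ((I*√3)*(-10) + 39)) - 40 = √(18862 + (-10*I*√3 + 39)) - 40 = √(18862 + (39 - 10*I*√3)) - 40 = √(18901 - 10*I*√3) - 40 = -40 + √(18901 - 10*I*√3)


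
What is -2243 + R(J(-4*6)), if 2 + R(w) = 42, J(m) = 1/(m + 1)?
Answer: -2203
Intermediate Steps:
J(m) = 1/(1 + m)
R(w) = 40 (R(w) = -2 + 42 = 40)
-2243 + R(J(-4*6)) = -2243 + 40 = -2203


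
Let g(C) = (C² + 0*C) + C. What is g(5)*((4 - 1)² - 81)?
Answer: -2160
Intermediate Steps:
g(C) = C + C² (g(C) = (C² + 0) + C = C² + C = C + C²)
g(5)*((4 - 1)² - 81) = (5*(1 + 5))*((4 - 1)² - 81) = (5*6)*(3² - 81) = 30*(9 - 81) = 30*(-72) = -2160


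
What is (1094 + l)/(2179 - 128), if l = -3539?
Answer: -2445/2051 ≈ -1.1921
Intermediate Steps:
(1094 + l)/(2179 - 128) = (1094 - 3539)/(2179 - 128) = -2445/2051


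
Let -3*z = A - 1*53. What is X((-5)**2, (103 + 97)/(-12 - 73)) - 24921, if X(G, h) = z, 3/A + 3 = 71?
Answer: -5080283/204 ≈ -24903.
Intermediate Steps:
A = 3/68 (A = 3/(-3 + 71) = 3/68 ≈ 0.044118)
z = 3601/204 (z = -(3/68 - 1*53)/3 = -(3/68 - 53)/3 = -1/3*(-3601/68) = 3601/204 ≈ 17.652)
X(G, h) = 3601/204
X((-5)**2, (103 + 97)/(-12 - 73)) - 24921 = 3601/204 - 24921 = -5080283/204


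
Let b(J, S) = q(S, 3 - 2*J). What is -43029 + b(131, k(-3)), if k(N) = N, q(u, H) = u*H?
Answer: -42252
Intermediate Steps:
q(u, H) = H*u
b(J, S) = S*(3 - 2*J) (b(J, S) = (3 - 2*J)*S = S*(3 - 2*J))
-43029 + b(131, k(-3)) = -43029 - 3*(3 - 2*131) = -43029 - 3*(3 - 262) = -43029 - 3*(-259) = -43029 + 777 = -42252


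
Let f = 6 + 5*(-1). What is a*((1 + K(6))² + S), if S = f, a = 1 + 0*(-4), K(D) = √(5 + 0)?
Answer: 7 + 2*√5 ≈ 11.472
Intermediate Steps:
K(D) = √5
a = 1 (a = 1 + 0 = 1)
f = 1 (f = 6 - 5 = 1)
S = 1
a*((1 + K(6))² + S) = 1*((1 + √5)² + 1) = 1*(1 + (1 + √5)²) = 1 + (1 + √5)²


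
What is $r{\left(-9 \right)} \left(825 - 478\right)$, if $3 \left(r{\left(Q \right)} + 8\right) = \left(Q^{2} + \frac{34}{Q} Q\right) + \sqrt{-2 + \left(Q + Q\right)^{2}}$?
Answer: $\frac{31577}{3} + \frac{347 \sqrt{322}}{3} \approx 12601.0$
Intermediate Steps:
$r{\left(Q \right)} = \frac{10}{3} + \frac{Q^{2}}{3} + \frac{\sqrt{-2 + 4 Q^{2}}}{3}$ ($r{\left(Q \right)} = -8 + \frac{\left(Q^{2} + \frac{34}{Q} Q\right) + \sqrt{-2 + \left(Q + Q\right)^{2}}}{3} = -8 + \frac{\left(Q^{2} + 34\right) + \sqrt{-2 + \left(2 Q\right)^{2}}}{3} = -8 + \frac{\left(34 + Q^{2}\right) + \sqrt{-2 + 4 Q^{2}}}{3} = -8 + \frac{34 + Q^{2} + \sqrt{-2 + 4 Q^{2}}}{3} = -8 + \left(\frac{34}{3} + \frac{Q^{2}}{3} + \frac{\sqrt{-2 + 4 Q^{2}}}{3}\right) = \frac{10}{3} + \frac{Q^{2}}{3} + \frac{\sqrt{-2 + 4 Q^{2}}}{3}$)
$r{\left(-9 \right)} \left(825 - 478\right) = \left(\frac{10}{3} + \frac{\left(-9\right)^{2}}{3} + \frac{\sqrt{-2 + 4 \left(-9\right)^{2}}}{3}\right) \left(825 - 478\right) = \left(\frac{10}{3} + \frac{1}{3} \cdot 81 + \frac{\sqrt{-2 + 4 \cdot 81}}{3}\right) 347 = \left(\frac{10}{3} + 27 + \frac{\sqrt{-2 + 324}}{3}\right) 347 = \left(\frac{10}{3} + 27 + \frac{\sqrt{322}}{3}\right) 347 = \left(\frac{91}{3} + \frac{\sqrt{322}}{3}\right) 347 = \frac{31577}{3} + \frac{347 \sqrt{322}}{3}$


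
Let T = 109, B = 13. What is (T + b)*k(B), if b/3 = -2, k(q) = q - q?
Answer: 0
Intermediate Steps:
k(q) = 0
b = -6 (b = 3*(-2) = -6)
(T + b)*k(B) = (109 - 6)*0 = 103*0 = 0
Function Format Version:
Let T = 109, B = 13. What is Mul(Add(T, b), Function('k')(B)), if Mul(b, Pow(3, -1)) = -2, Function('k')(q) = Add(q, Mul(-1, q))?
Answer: 0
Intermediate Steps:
Function('k')(q) = 0
b = -6 (b = Mul(3, -2) = -6)
Mul(Add(T, b), Function('k')(B)) = Mul(Add(109, -6), 0) = Mul(103, 0) = 0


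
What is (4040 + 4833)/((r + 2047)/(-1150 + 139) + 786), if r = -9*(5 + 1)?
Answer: 8970603/792653 ≈ 11.317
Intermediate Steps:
r = -54 (r = -9*6 = -54)
(4040 + 4833)/((r + 2047)/(-1150 + 139) + 786) = (4040 + 4833)/((-54 + 2047)/(-1150 + 139) + 786) = 8873/(1993/(-1011) + 786) = 8873/(1993*(-1/1011) + 786) = 8873/(-1993/1011 + 786) = 8873/(792653/1011) = 8873*(1011/792653) = 8970603/792653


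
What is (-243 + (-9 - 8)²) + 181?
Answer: 227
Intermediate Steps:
(-243 + (-9 - 8)²) + 181 = (-243 + (-17)²) + 181 = (-243 + 289) + 181 = 46 + 181 = 227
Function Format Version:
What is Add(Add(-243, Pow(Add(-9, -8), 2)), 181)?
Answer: 227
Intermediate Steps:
Add(Add(-243, Pow(Add(-9, -8), 2)), 181) = Add(Add(-243, Pow(-17, 2)), 181) = Add(Add(-243, 289), 181) = Add(46, 181) = 227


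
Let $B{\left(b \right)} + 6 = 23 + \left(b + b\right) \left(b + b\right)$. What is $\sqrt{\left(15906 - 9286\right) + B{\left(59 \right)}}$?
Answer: $\sqrt{20561} \approx 143.39$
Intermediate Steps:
$B{\left(b \right)} = 17 + 4 b^{2}$ ($B{\left(b \right)} = -6 + \left(23 + \left(b + b\right) \left(b + b\right)\right) = -6 + \left(23 + 2 b 2 b\right) = -6 + \left(23 + 4 b^{2}\right) = 17 + 4 b^{2}$)
$\sqrt{\left(15906 - 9286\right) + B{\left(59 \right)}} = \sqrt{\left(15906 - 9286\right) + \left(17 + 4 \cdot 59^{2}\right)} = \sqrt{6620 + \left(17 + 4 \cdot 3481\right)} = \sqrt{6620 + \left(17 + 13924\right)} = \sqrt{6620 + 13941} = \sqrt{20561}$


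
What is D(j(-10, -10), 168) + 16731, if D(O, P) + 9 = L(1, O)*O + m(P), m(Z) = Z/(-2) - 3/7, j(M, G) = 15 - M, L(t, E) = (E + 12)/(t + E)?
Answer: 3034513/182 ≈ 16673.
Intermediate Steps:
L(t, E) = (12 + E)/(E + t)
m(Z) = -3/7 - Z/2 (m(Z) = Z*(-1/2) - 3*1/7 = -Z/2 - 3/7 = -3/7 - Z/2)
D(O, P) = -66/7 - P/2 + O*(12 + O)/(1 + O) (D(O, P) = -9 + (((12 + O)/(O + 1))*O + (-3/7 - P/2)) = -9 + (((12 + O)/(1 + O))*O + (-3/7 - P/2)) = -9 + (O*(12 + O)/(1 + O) + (-3/7 - P/2)) = -9 + (-3/7 - P/2 + O*(12 + O)/(1 + O)) = -66/7 - P/2 + O*(12 + O)/(1 + O))
D(j(-10, -10), 168) + 16731 = ((15 - 1*(-10))*(12 + (15 - 1*(-10))) - (1 + (15 - 1*(-10)))*(132 + 7*168)/14)/(1 + (15 - 1*(-10))) + 16731 = ((15 + 10)*(12 + (15 + 10)) - (1 + (15 + 10))*(132 + 1176)/14)/(1 + (15 + 10)) + 16731 = (25*(12 + 25) - 1/14*(1 + 25)*1308)/(1 + 25) + 16731 = (25*37 - 1/14*26*1308)/26 + 16731 = (925 - 17004/7)/26 + 16731 = (1/26)*(-10529/7) + 16731 = -10529/182 + 16731 = 3034513/182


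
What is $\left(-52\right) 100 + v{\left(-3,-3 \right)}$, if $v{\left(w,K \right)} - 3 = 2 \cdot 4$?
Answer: $-5189$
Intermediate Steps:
$v{\left(w,K \right)} = 11$ ($v{\left(w,K \right)} = 3 + 2 \cdot 4 = 3 + 8 = 11$)
$\left(-52\right) 100 + v{\left(-3,-3 \right)} = \left(-52\right) 100 + 11 = -5200 + 11 = -5189$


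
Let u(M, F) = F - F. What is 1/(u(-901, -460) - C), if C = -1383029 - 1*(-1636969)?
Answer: -1/253940 ≈ -3.9379e-6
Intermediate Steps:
u(M, F) = 0
C = 253940 (C = -1383029 + 1636969 = 253940)
1/(u(-901, -460) - C) = 1/(0 - 1*253940) = 1/(0 - 253940) = 1/(-253940) = -1/253940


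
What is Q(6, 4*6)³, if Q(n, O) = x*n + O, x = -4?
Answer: 0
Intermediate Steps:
Q(n, O) = O - 4*n (Q(n, O) = -4*n + O = O - 4*n)
Q(6, 4*6)³ = (4*6 - 4*6)³ = (24 - 24)³ = 0³ = 0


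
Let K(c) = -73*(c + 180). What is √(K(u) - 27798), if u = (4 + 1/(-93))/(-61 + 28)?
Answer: I*√42833568899/1023 ≈ 202.31*I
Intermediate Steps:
u = -371/3069 (u = (4 - 1/93)/(-33) = (371/93)*(-1/33) = -371/3069 ≈ -0.12089)
K(c) = -13140 - 73*c (K(c) = -73*(180 + c) = -13140 - 73*c)
√(K(u) - 27798) = √((-13140 - 73*(-371/3069)) - 27798) = √((-13140 + 27083/3069) - 27798) = √(-40299577/3069 - 27798) = √(-125611639/3069) = I*√42833568899/1023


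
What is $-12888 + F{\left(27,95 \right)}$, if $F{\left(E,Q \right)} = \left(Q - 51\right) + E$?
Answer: $-12817$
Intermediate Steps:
$F{\left(E,Q \right)} = -51 + E + Q$ ($F{\left(E,Q \right)} = \left(-51 + Q\right) + E = -51 + E + Q$)
$-12888 + F{\left(27,95 \right)} = -12888 + \left(-51 + 27 + 95\right) = -12888 + 71 = -12817$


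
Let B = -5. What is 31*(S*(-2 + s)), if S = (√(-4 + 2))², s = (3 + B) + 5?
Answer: -62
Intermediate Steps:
s = 3 (s = (3 - 5) + 5 = -2 + 5 = 3)
S = -2 (S = (√(-2))² = (I*√2)² = -2)
31*(S*(-2 + s)) = 31*(-2*(-2 + 3)) = 31*(-2*1) = 31*(-2) = -62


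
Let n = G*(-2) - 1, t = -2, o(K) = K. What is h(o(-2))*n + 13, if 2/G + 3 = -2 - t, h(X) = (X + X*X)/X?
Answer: 38/3 ≈ 12.667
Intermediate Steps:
h(X) = (X + X**2)/X
G = -2/3 (G = 2/(-3 + (-2 - 1*(-2))) = 2/(-3 + (-2 + 2)) = 2/(-3 + 0) = 2/(-3) = 2*(-1/3) = -2/3 ≈ -0.66667)
n = 1/3 (n = -2/3*(-2) - 1 = 4/3 - 1 = 1/3 ≈ 0.33333)
h(o(-2))*n + 13 = (1 - 2)*(1/3) + 13 = -1*1/3 + 13 = -1/3 + 13 = 38/3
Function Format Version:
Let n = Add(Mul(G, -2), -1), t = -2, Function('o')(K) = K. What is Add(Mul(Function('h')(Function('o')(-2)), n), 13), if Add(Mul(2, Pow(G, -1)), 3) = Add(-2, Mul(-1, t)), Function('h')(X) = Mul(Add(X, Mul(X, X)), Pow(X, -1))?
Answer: Rational(38, 3) ≈ 12.667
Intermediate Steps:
Function('h')(X) = Mul(Pow(X, -1), Add(X, Pow(X, 2))) (Function('h')(X) = Mul(Add(X, Pow(X, 2)), Pow(X, -1)) = Mul(Pow(X, -1), Add(X, Pow(X, 2))))
G = Rational(-2, 3) (G = Mul(2, Pow(Add(-3, Add(-2, Mul(-1, -2))), -1)) = Mul(2, Pow(Add(-3, Add(-2, 2)), -1)) = Mul(2, Pow(Add(-3, 0), -1)) = Mul(2, Pow(-3, -1)) = Mul(2, Rational(-1, 3)) = Rational(-2, 3) ≈ -0.66667)
n = Rational(1, 3) (n = Add(Mul(Rational(-2, 3), -2), -1) = Add(Rational(4, 3), -1) = Rational(1, 3) ≈ 0.33333)
Add(Mul(Function('h')(Function('o')(-2)), n), 13) = Add(Mul(Add(1, -2), Rational(1, 3)), 13) = Add(Mul(-1, Rational(1, 3)), 13) = Add(Rational(-1, 3), 13) = Rational(38, 3)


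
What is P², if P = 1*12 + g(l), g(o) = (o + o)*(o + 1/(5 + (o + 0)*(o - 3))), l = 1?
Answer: 1936/9 ≈ 215.11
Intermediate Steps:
g(o) = 2*o*(o + 1/(5 + o*(-3 + o))) (g(o) = (2*o)*(o + 1/(5 + o*(-3 + o))) = 2*o*(o + 1/(5 + o*(-3 + o))))
P = 44/3 (P = 1*12 + 2*1*(1 + 1³ - 3*1² + 5*1)/(5 + 1² - 3*1) = 12 + 2*1*(1 + 1 - 3*1 + 5)/(5 + 1 - 3) = 12 + 2*1*(1 + 1 - 3 + 5)/3 = 12 + 2*1*(⅓)*4 = 12 + 8/3 = 44/3 ≈ 14.667)
P² = (44/3)² = 1936/9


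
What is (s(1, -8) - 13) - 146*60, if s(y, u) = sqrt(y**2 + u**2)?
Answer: -8773 + sqrt(65) ≈ -8764.9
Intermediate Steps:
s(y, u) = sqrt(u**2 + y**2)
(s(1, -8) - 13) - 146*60 = (sqrt((-8)**2 + 1**2) - 13) - 146*60 = (sqrt(64 + 1) - 13) - 8760 = (sqrt(65) - 13) - 8760 = (-13 + sqrt(65)) - 8760 = -8773 + sqrt(65)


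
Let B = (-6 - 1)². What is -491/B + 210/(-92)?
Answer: -27731/2254 ≈ -12.303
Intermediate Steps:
B = 49 (B = (-7)² = 49)
-491/B + 210/(-92) = -491/49 + 210/(-92) = -491*1/49 + 210*(-1/92) = -491/49 - 105/46 = -27731/2254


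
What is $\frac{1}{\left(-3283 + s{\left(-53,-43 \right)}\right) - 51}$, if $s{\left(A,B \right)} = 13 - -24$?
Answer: $- \frac{1}{3297} \approx -0.00030331$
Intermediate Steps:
$s{\left(A,B \right)} = 37$ ($s{\left(A,B \right)} = 13 + 24 = 37$)
$\frac{1}{\left(-3283 + s{\left(-53,-43 \right)}\right) - 51} = \frac{1}{\left(-3283 + 37\right) - 51} = \frac{1}{-3246 - 51} = \frac{1}{-3297} = - \frac{1}{3297}$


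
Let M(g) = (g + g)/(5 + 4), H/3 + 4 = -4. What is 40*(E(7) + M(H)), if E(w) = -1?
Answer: -760/3 ≈ -253.33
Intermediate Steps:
H = -24 (H = -12 + 3*(-4) = -12 - 12 = -24)
M(g) = 2*g/9 (M(g) = (2*g)/9 = (2*g)*(⅑) = 2*g/9)
40*(E(7) + M(H)) = 40*(-1 + (2/9)*(-24)) = 40*(-1 - 16/3) = 40*(-19/3) = -760/3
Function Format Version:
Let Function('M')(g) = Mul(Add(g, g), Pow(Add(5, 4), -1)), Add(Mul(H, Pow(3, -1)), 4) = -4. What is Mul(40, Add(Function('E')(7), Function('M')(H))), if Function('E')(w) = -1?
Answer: Rational(-760, 3) ≈ -253.33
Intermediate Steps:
H = -24 (H = Add(-12, Mul(3, -4)) = Add(-12, -12) = -24)
Function('M')(g) = Mul(Rational(2, 9), g) (Function('M')(g) = Mul(Mul(2, g), Pow(9, -1)) = Mul(Mul(2, g), Rational(1, 9)) = Mul(Rational(2, 9), g))
Mul(40, Add(Function('E')(7), Function('M')(H))) = Mul(40, Add(-1, Mul(Rational(2, 9), -24))) = Mul(40, Add(-1, Rational(-16, 3))) = Mul(40, Rational(-19, 3)) = Rational(-760, 3)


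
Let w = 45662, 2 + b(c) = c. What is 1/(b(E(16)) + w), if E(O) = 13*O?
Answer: 1/45868 ≈ 2.1802e-5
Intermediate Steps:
b(c) = -2 + c
1/(b(E(16)) + w) = 1/((-2 + 13*16) + 45662) = 1/((-2 + 208) + 45662) = 1/(206 + 45662) = 1/45868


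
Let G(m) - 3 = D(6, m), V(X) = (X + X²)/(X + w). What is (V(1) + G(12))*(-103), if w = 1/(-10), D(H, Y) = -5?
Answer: -206/9 ≈ -22.889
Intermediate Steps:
w = -⅒ ≈ -0.10000
V(X) = (X + X²)/(-⅒ + X) (V(X) = (X + X²)/(X - ⅒) = (X + X²)/(-⅒ + X))
G(m) = -2 (G(m) = 3 - 5 = -2)
(V(1) + G(12))*(-103) = (10*1*(1 + 1)/(-1 + 10*1) - 2)*(-103) = (10*1*2/(-1 + 10) - 2)*(-103) = (10*1*2/9 - 2)*(-103) = (10*1*(⅑)*2 - 2)*(-103) = (20/9 - 2)*(-103) = (2/9)*(-103) = -206/9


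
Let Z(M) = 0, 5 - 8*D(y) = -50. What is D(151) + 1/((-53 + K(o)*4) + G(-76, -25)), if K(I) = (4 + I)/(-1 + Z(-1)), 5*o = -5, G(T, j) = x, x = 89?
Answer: 83/12 ≈ 6.9167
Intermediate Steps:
D(y) = 55/8 (D(y) = 5/8 - ⅛*(-50) = 5/8 + 25/4 = 55/8)
G(T, j) = 89
o = -1 (o = (⅕)*(-5) = -1)
K(I) = -4 - I (K(I) = (4 + I)/(-1 + 0) = (4 + I)/(-1) = (4 + I)*(-1) = -4 - I)
D(151) + 1/((-53 + K(o)*4) + G(-76, -25)) = 55/8 + 1/((-53 + (-4 - 1*(-1))*4) + 89) = 55/8 + 1/((-53 + (-4 + 1)*4) + 89) = 55/8 + 1/((-53 - 3*4) + 89) = 55/8 + 1/((-53 - 12) + 89) = 55/8 + 1/(-65 + 89) = 55/8 + 1/24 = 83/12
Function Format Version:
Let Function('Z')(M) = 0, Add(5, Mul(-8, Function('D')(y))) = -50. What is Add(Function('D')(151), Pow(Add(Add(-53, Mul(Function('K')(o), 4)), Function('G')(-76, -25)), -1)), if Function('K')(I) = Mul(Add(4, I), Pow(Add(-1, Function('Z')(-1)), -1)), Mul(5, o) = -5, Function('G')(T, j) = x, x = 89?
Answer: Rational(83, 12) ≈ 6.9167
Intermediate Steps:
Function('D')(y) = Rational(55, 8) (Function('D')(y) = Add(Rational(5, 8), Mul(Rational(-1, 8), -50)) = Add(Rational(5, 8), Rational(25, 4)) = Rational(55, 8))
Function('G')(T, j) = 89
o = -1 (o = Mul(Rational(1, 5), -5) = -1)
Function('K')(I) = Add(-4, Mul(-1, I)) (Function('K')(I) = Mul(Add(4, I), Pow(Add(-1, 0), -1)) = Mul(Add(4, I), Pow(-1, -1)) = Mul(Add(4, I), -1) = Add(-4, Mul(-1, I)))
Add(Function('D')(151), Pow(Add(Add(-53, Mul(Function('K')(o), 4)), Function('G')(-76, -25)), -1)) = Add(Rational(55, 8), Pow(Add(Add(-53, Mul(Add(-4, Mul(-1, -1)), 4)), 89), -1)) = Add(Rational(55, 8), Pow(Add(Add(-53, Mul(Add(-4, 1), 4)), 89), -1)) = Add(Rational(55, 8), Pow(Add(Add(-53, Mul(-3, 4)), 89), -1)) = Add(Rational(55, 8), Pow(Add(Add(-53, -12), 89), -1)) = Add(Rational(55, 8), Pow(Add(-65, 89), -1)) = Add(Rational(55, 8), Pow(24, -1)) = Add(Rational(55, 8), Rational(1, 24)) = Rational(83, 12)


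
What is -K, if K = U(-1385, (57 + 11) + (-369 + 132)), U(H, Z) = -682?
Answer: 682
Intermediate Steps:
K = -682
-K = -1*(-682) = 682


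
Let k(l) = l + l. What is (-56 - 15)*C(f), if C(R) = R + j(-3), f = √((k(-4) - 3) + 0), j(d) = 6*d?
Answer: 1278 - 71*I*√11 ≈ 1278.0 - 235.48*I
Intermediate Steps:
k(l) = 2*l
f = I*√11 (f = √((2*(-4) - 3) + 0) = √((-8 - 3) + 0) = √(-11 + 0) = √(-11) = I*√11 ≈ 3.3166*I)
C(R) = -18 + R (C(R) = R + 6*(-3) = R - 18 = -18 + R)
(-56 - 15)*C(f) = (-56 - 15)*(-18 + I*√11) = -71*(-18 + I*√11) = 1278 - 71*I*√11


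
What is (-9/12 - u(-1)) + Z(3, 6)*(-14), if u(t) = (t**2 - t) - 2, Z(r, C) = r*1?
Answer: -171/4 ≈ -42.750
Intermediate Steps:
Z(r, C) = r
u(t) = -2 + t**2 - t
(-9/12 - u(-1)) + Z(3, 6)*(-14) = (-9/12 - (-2 + (-1)**2 - 1*(-1))) + 3*(-14) = (-9*1/12 - (-2 + 1 + 1)) - 42 = (-3/4 - 1*0) - 42 = (-3/4 + 0) - 42 = -3/4 - 42 = -171/4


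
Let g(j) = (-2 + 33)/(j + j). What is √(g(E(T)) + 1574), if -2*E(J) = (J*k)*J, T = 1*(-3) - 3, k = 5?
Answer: √1416445/30 ≈ 39.672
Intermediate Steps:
T = -6 (T = -3 - 3 = -6)
E(J) = -5*J²/2 (E(J) = -J*5*J/2 = -5*J*J/2 = -5*J²/2)
g(j) = 31/(2*j) (g(j) = 31/((2*j)) = 31*(1/(2*j)) = 31/(2*j))
√(g(E(T)) + 1574) = √(31/(2*((-5/2*(-6)²))) + 1574) = √(31/(2*((-5/2*36))) + 1574) = √((31/2)/(-90) + 1574) = √((31/2)*(-1/90) + 1574) = √(-31/180 + 1574) = √(283289/180) = √1416445/30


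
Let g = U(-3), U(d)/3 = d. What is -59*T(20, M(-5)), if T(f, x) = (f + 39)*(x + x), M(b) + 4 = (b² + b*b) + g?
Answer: -257594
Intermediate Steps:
U(d) = 3*d
g = -9 (g = 3*(-3) = -9)
M(b) = -13 + 2*b² (M(b) = -4 + ((b² + b*b) - 9) = -4 + ((b² + b²) - 9) = -4 + (2*b² - 9) = -4 + (-9 + 2*b²) = -13 + 2*b²)
T(f, x) = 2*x*(39 + f) (T(f, x) = (39 + f)*(2*x) = 2*x*(39 + f))
-59*T(20, M(-5)) = -118*(-13 + 2*(-5)²)*(39 + 20) = -118*(-13 + 2*25)*59 = -118*(-13 + 50)*59 = -118*37*59 = -59*4366 = -257594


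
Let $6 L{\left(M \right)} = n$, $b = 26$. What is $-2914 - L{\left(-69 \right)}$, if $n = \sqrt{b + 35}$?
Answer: $-2914 - \frac{\sqrt{61}}{6} \approx -2915.3$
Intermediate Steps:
$n = \sqrt{61}$ ($n = \sqrt{26 + 35} = \sqrt{61} \approx 7.8102$)
$L{\left(M \right)} = \frac{\sqrt{61}}{6}$
$-2914 - L{\left(-69 \right)} = -2914 - \frac{\sqrt{61}}{6}$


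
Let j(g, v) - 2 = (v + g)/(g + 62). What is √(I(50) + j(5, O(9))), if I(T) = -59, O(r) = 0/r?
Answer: I*√255538/67 ≈ 7.5449*I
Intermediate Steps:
O(r) = 0
j(g, v) = 2 + (g + v)/(62 + g) (j(g, v) = 2 + (v + g)/(g + 62) = 2 + (g + v)/(62 + g))
√(I(50) + j(5, O(9))) = √(-59 + (124 + 0 + 3*5)/(62 + 5)) = √(-59 + (124 + 0 + 15)/67) = √(-59 + (1/67)*139) = √(-59 + 139/67) = √(-3814/67) = I*√255538/67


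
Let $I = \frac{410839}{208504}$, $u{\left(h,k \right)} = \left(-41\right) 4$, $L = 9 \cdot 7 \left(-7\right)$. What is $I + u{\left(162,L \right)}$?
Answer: $- \frac{33783817}{208504} \approx -162.03$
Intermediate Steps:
$L = -441$ ($L = 63 \left(-7\right) = -441$)
$u{\left(h,k \right)} = -164$
$I = \frac{410839}{208504}$ ($I = 410839 \cdot \frac{1}{208504} = \frac{410839}{208504} \approx 1.9704$)
$I + u{\left(162,L \right)} = \frac{410839}{208504} - 164 = - \frac{33783817}{208504}$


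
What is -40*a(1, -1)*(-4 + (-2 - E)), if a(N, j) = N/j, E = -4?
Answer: -80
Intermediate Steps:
-40*a(1, -1)*(-4 + (-2 - E)) = -40*1/(-1)*(-4 + (-2 - 1*(-4))) = -40*1*(-1)*(-4 + (-2 + 4)) = -(-40)*(-4 + 2) = -(-40)*(-2) = -40*2 = -80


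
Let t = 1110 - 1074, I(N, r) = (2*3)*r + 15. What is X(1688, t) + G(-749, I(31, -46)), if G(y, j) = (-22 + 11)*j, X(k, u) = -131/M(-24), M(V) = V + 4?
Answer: 57551/20 ≈ 2877.6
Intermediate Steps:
M(V) = 4 + V
I(N, r) = 15 + 6*r (I(N, r) = 6*r + 15 = 15 + 6*r)
t = 36
X(k, u) = 131/20 (X(k, u) = -131/(4 - 24) = -131/(-20) = -131*(-1/20) = 131/20)
G(y, j) = -11*j
X(1688, t) + G(-749, I(31, -46)) = 131/20 - 11*(15 + 6*(-46)) = 131/20 - 11*(15 - 276) = 131/20 - 11*(-261) = 131/20 + 2871 = 57551/20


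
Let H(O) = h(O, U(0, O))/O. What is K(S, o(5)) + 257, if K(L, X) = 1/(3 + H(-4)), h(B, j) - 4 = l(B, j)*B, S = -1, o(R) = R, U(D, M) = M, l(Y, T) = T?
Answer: 513/2 ≈ 256.50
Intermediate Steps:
h(B, j) = 4 + B*j (h(B, j) = 4 + j*B = 4 + B*j)
H(O) = (4 + O²)/O (H(O) = (4 + O*O)/O = (4 + O²)/O)
K(L, X) = -½ (K(L, X) = 1/(3 + (-4 + 4/(-4))) = 1/(3 + (-4 + 4*(-¼))) = 1/(3 + (-4 - 1)) = 1/(3 - 5) = 1/(-2) = -½)
K(S, o(5)) + 257 = -½ + 257 = 513/2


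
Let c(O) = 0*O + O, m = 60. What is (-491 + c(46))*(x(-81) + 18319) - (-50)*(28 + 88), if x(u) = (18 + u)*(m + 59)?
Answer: -4809990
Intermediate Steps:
x(u) = 2142 + 119*u (x(u) = (18 + u)*(60 + 59) = (18 + u)*119 = 2142 + 119*u)
c(O) = O (c(O) = 0 + O = O)
(-491 + c(46))*(x(-81) + 18319) - (-50)*(28 + 88) = (-491 + 46)*((2142 + 119*(-81)) + 18319) - (-50)*(28 + 88) = -445*((2142 - 9639) + 18319) - (-50)*116 = -445*(-7497 + 18319) - 1*(-5800) = -445*10822 + 5800 = -4815790 + 5800 = -4809990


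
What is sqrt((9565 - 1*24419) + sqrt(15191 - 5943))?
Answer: sqrt(-14854 + 68*sqrt(2)) ≈ 121.48*I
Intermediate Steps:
sqrt((9565 - 1*24419) + sqrt(15191 - 5943)) = sqrt((9565 - 24419) + sqrt(9248)) = sqrt(-14854 + 68*sqrt(2))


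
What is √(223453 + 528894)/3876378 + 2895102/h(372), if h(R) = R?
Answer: 482517/62 + √752347/3876378 ≈ 7782.5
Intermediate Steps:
√(223453 + 528894)/3876378 + 2895102/h(372) = √(223453 + 528894)/3876378 + 2895102/372 = √752347*(1/3876378) + 2895102*(1/372) = √752347/3876378 + 482517/62 = 482517/62 + √752347/3876378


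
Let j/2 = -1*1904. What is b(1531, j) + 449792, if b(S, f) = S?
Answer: 451323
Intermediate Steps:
j = -3808 (j = 2*(-1*1904) = 2*(-1904) = -3808)
b(1531, j) + 449792 = 1531 + 449792 = 451323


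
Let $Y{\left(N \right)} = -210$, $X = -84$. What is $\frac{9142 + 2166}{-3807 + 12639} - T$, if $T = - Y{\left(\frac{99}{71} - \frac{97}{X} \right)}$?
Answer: $- \frac{460853}{2208} \approx -208.72$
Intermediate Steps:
$T = 210$ ($T = \left(-1\right) \left(-210\right) = 210$)
$\frac{9142 + 2166}{-3807 + 12639} - T = \frac{9142 + 2166}{-3807 + 12639} - 210 = \frac{11308}{8832} - 210 = 11308 \cdot \frac{1}{8832} - 210 = \frac{2827}{2208} - 210 = - \frac{460853}{2208}$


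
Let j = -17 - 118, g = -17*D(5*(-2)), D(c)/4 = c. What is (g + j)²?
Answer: 297025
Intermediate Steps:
D(c) = 4*c
g = 680 (g = -68*5*(-2) = -68*(-10) = -17*(-40) = 680)
j = -135
(g + j)² = (680 - 135)² = 545² = 297025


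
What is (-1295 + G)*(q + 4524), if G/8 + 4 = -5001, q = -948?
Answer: -147813960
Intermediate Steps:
G = -40040 (G = -32 + 8*(-5001) = -32 - 40008 = -40040)
(-1295 + G)*(q + 4524) = (-1295 - 40040)*(-948 + 4524) = -41335*3576 = -147813960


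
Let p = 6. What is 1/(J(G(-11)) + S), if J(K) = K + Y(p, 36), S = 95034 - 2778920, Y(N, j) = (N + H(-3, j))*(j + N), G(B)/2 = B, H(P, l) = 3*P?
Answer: -1/2684034 ≈ -3.7257e-7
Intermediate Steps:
G(B) = 2*B
Y(N, j) = (-9 + N)*(N + j) (Y(N, j) = (N + 3*(-3))*(j + N) = (N - 9)*(N + j) = (-9 + N)*(N + j))
S = -2683886
J(K) = -126 + K (J(K) = K + (6² - 9*6 - 9*36 + 6*36) = K + (36 - 54 - 324 + 216) = K - 126 = -126 + K)
1/(J(G(-11)) + S) = 1/((-126 + 2*(-11)) - 2683886) = 1/((-126 - 22) - 2683886) = 1/(-148 - 2683886) = 1/(-2684034) = -1/2684034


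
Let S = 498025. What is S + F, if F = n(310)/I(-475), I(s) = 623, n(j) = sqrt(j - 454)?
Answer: 498025 + 12*I/623 ≈ 4.9803e+5 + 0.019262*I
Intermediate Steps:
n(j) = sqrt(-454 + j)
F = 12*I/623 (F = sqrt(-454 + 310)/623 = sqrt(-144)*(1/623) = (12*I)*(1/623) = 12*I/623 ≈ 0.019262*I)
S + F = 498025 + 12*I/623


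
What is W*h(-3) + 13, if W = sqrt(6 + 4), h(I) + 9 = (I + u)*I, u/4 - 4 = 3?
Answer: 13 - 84*sqrt(10) ≈ -252.63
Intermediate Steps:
u = 28 (u = 16 + 4*3 = 16 + 12 = 28)
h(I) = -9 + I*(28 + I) (h(I) = -9 + (I + 28)*I = -9 + (28 + I)*I = -9 + I*(28 + I))
W = sqrt(10) ≈ 3.1623
W*h(-3) + 13 = sqrt(10)*(-9 + (-3)**2 + 28*(-3)) + 13 = sqrt(10)*(-9 + 9 - 84) + 13 = sqrt(10)*(-84) + 13 = -84*sqrt(10) + 13 = 13 - 84*sqrt(10)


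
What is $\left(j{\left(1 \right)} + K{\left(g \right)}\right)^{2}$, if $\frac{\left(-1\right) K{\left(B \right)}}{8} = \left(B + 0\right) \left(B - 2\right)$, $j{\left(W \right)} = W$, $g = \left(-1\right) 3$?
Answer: $14161$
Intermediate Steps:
$g = -3$
$K{\left(B \right)} = - 8 B \left(-2 + B\right)$ ($K{\left(B \right)} = - 8 \left(B + 0\right) \left(B - 2\right) = - 8 B \left(-2 + B\right)$)
$\left(j{\left(1 \right)} + K{\left(g \right)}\right)^{2} = \left(1 + 8 \left(-3\right) \left(2 - -3\right)\right)^{2} = \left(1 + 8 \left(-3\right) \left(2 + 3\right)\right)^{2} = \left(1 + 8 \left(-3\right) 5\right)^{2} = \left(1 - 120\right)^{2} = \left(-119\right)^{2} = 14161$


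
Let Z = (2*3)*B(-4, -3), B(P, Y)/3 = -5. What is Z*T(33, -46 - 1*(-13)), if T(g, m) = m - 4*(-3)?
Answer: 1890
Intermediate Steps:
B(P, Y) = -15 (B(P, Y) = 3*(-5) = -15)
T(g, m) = 12 + m (T(g, m) = m + 12 = 12 + m)
Z = -90 (Z = (2*3)*(-15) = 6*(-15) = -90)
Z*T(33, -46 - 1*(-13)) = -90*(12 + (-46 - 1*(-13))) = -90*(12 + (-46 + 13)) = -90*(12 - 33) = -90*(-21) = 1890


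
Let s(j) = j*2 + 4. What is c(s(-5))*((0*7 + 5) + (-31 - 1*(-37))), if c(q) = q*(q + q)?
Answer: 792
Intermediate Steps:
s(j) = 4 + 2*j (s(j) = 2*j + 4 = 4 + 2*j)
c(q) = 2*q² (c(q) = q*(2*q) = 2*q²)
c(s(-5))*((0*7 + 5) + (-31 - 1*(-37))) = (2*(4 + 2*(-5))²)*((0*7 + 5) + (-31 - 1*(-37))) = (2*(4 - 10)²)*((0 + 5) + (-31 + 37)) = (2*(-6)²)*(5 + 6) = (2*36)*11 = 72*11 = 792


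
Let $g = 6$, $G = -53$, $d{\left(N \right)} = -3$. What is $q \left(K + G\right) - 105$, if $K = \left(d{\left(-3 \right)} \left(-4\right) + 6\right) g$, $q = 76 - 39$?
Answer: $1930$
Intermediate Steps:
$q = 37$
$K = 108$ ($K = \left(\left(-3\right) \left(-4\right) + 6\right) 6 = \left(12 + 6\right) 6 = 18 \cdot 6 = 108$)
$q \left(K + G\right) - 105 = 37 \left(108 - 53\right) - 105 = 37 \cdot 55 - 105 = 2035 - 105 = 1930$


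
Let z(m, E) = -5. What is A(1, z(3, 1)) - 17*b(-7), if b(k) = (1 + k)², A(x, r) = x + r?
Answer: -616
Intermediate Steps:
A(x, r) = r + x
A(1, z(3, 1)) - 17*b(-7) = (-5 + 1) - 17*(1 - 7)² = -4 - 17*(-6)² = -4 - 17*36 = -4 - 612 = -616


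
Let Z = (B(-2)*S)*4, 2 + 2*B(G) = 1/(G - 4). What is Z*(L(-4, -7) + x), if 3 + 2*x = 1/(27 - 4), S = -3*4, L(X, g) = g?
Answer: -10140/23 ≈ -440.87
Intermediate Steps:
S = -12
B(G) = -1 + 1/(2*(-4 + G)) (B(G) = -1 + 1/(2*(G - 4)) = -1 + 1/(2*(-4 + G)))
Z = 52 (Z = (((9/2 - 1*(-2))/(-4 - 2))*(-12))*4 = (((9/2 + 2)/(-6))*(-12))*4 = (-⅙*13/2*(-12))*4 = -13/12*(-12)*4 = 13*4 = 52)
x = -34/23 (x = -3/2 + 1/(2*(27 - 4)) = -3/2 + (½)/23 = -3/2 + (½)*(1/23) = -3/2 + 1/46 = -34/23 ≈ -1.4783)
Z*(L(-4, -7) + x) = 52*(-7 - 34/23) = 52*(-195/23) = -10140/23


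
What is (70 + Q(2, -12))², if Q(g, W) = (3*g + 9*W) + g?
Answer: 900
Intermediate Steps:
Q(g, W) = 4*g + 9*W
(70 + Q(2, -12))² = (70 + (4*2 + 9*(-12)))² = (70 + (8 - 108))² = (70 - 100)² = (-30)² = 900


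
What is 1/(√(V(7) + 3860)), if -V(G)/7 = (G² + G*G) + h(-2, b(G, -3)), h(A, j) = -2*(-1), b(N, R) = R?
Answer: √790/1580 ≈ 0.017789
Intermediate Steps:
h(A, j) = 2
V(G) = -14 - 14*G² (V(G) = -7*((G² + G*G) + 2) = -7*((G² + G²) + 2) = -7*(2*G² + 2) = -7*(2 + 2*G²) = -14 - 14*G²)
1/(√(V(7) + 3860)) = 1/(√((-14 - 14*7²) + 3860)) = 1/(√((-14 - 14*49) + 3860)) = 1/(√((-14 - 686) + 3860)) = 1/(√(-700 + 3860)) = 1/(√3160) = 1/(2*√790) = √790/1580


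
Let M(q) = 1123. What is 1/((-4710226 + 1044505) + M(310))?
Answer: -1/3664598 ≈ -2.7288e-7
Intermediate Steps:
1/((-4710226 + 1044505) + M(310)) = 1/((-4710226 + 1044505) + 1123) = 1/(-3665721 + 1123) = 1/(-3664598) = -1/3664598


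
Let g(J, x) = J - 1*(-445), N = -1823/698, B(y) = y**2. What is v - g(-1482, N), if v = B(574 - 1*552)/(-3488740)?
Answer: 904455724/872185 ≈ 1037.0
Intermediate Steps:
N = -1823/698 (N = -1823*1/698 = -1823/698 ≈ -2.6117)
g(J, x) = 445 + J (g(J, x) = J + 445 = 445 + J)
v = -121/872185 (v = (574 - 1*552)**2/(-3488740) = (574 - 552)**2*(-1/3488740) = 22**2*(-1/3488740) = 484*(-1/3488740) = -121/872185 ≈ -0.00013873)
v - g(-1482, N) = -121/872185 - (445 - 1482) = -121/872185 - 1*(-1037) = -121/872185 + 1037 = 904455724/872185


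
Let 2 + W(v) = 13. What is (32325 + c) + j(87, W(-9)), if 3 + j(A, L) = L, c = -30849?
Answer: 1484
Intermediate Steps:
W(v) = 11 (W(v) = -2 + 13 = 11)
j(A, L) = -3 + L
(32325 + c) + j(87, W(-9)) = (32325 - 30849) + (-3 + 11) = 1476 + 8 = 1484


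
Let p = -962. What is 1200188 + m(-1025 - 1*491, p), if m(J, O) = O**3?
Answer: -889076940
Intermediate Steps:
1200188 + m(-1025 - 1*491, p) = 1200188 + (-962)**3 = 1200188 - 890277128 = -889076940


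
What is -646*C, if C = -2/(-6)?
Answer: -646/3 ≈ -215.33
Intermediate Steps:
C = ⅓ (C = -2*(-⅙) = ⅓ ≈ 0.33333)
-646*C = -646*⅓ = -646/3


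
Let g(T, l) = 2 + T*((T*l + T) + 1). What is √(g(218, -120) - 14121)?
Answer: I*√5669257 ≈ 2381.0*I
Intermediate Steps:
g(T, l) = 2 + T*(1 + T + T*l) (g(T, l) = 2 + T*((T + T*l) + 1) = 2 + T*(1 + T + T*l))
√(g(218, -120) - 14121) = √((2 + 218 + 218² - 120*218²) - 14121) = √((2 + 218 + 47524 - 120*47524) - 14121) = √((2 + 218 + 47524 - 5702880) - 14121) = √(-5655136 - 14121) = √(-5669257) = I*√5669257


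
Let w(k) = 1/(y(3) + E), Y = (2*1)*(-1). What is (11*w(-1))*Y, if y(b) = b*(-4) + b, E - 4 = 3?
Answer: 11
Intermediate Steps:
E = 7 (E = 4 + 3 = 7)
y(b) = -3*b (y(b) = -4*b + b = -3*b)
Y = -2 (Y = 2*(-1) = -2)
w(k) = -½ (w(k) = 1/(-3*3 + 7) = 1/(-9 + 7) = 1/(-2) = -½)
(11*w(-1))*Y = (11*(-½))*(-2) = -11/2*(-2) = 11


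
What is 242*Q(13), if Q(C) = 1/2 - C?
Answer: -3025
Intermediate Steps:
Q(C) = 1/2 - C
242*Q(13) = 242*(1/2 - 1*13) = 242*(1/2 - 13) = 242*(-25/2) = -3025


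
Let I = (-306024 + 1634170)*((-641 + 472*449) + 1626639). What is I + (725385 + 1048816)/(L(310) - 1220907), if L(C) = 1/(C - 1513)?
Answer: 3585271522094711786109/1468751122 ≈ 2.4410e+12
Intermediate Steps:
L(C) = 1/(-1513 + C)
I = 2441034065196 (I = 1328146*((-641 + 211928) + 1626639) = 1328146*(211287 + 1626639) = 1328146*1837926 = 2441034065196)
I + (725385 + 1048816)/(L(310) - 1220907) = 2441034065196 + (725385 + 1048816)/(1/(-1513 + 310) - 1220907) = 2441034065196 + 1774201/(1/(-1203) - 1220907) = 2441034065196 + 1774201/(-1/1203 - 1220907) = 2441034065196 + 1774201/(-1468751122/1203) = 2441034065196 + 1774201*(-1203/1468751122) = 2441034065196 - 2134363803/1468751122 = 3585271522094711786109/1468751122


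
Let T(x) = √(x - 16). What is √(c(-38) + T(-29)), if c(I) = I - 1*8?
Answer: √(-46 + 3*I*√5) ≈ 0.49323 + 6.8002*I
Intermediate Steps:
c(I) = -8 + I (c(I) = I - 8 = -8 + I)
T(x) = √(-16 + x)
√(c(-38) + T(-29)) = √((-8 - 38) + √(-16 - 29)) = √(-46 + √(-45)) = √(-46 + 3*I*√5)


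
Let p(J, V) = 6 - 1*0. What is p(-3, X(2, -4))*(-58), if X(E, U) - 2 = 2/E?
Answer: -348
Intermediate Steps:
X(E, U) = 2 + 2/E
p(J, V) = 6 (p(J, V) = 6 + 0 = 6)
p(-3, X(2, -4))*(-58) = 6*(-58) = -348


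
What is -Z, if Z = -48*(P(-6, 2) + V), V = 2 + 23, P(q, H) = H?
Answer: 1296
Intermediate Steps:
V = 25
Z = -1296 (Z = -48*(2 + 25) = -48*27 = -1296)
-Z = -1*(-1296) = 1296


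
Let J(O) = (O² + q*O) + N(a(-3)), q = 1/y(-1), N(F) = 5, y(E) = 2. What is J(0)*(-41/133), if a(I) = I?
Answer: -205/133 ≈ -1.5414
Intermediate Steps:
q = ½ (q = 1/2 = ½ ≈ 0.50000)
J(O) = 5 + O² + O/2 (J(O) = (O² + O/2) + 5 = 5 + O² + O/2)
J(0)*(-41/133) = (5 + 0² + (½)*0)*(-41/133) = (5 + 0 + 0)*(-41*1/133) = 5*(-41/133) = -205/133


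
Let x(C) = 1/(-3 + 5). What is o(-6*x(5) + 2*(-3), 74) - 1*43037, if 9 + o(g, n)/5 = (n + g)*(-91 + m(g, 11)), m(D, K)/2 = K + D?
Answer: -71357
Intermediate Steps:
m(D, K) = 2*D + 2*K (m(D, K) = 2*(K + D) = 2*(D + K) = 2*D + 2*K)
x(C) = 1/2
o(g, n) = -45 + 5*(-69 + 2*g)*(g + n) (o(g, n) = -45 + 5*((n + g)*(-91 + (2*g + 2*11))) = -45 + 5*((g + n)*(-91 + (2*g + 22))) = -45 + 5*((g + n)*(-91 + (22 + 2*g))) = -45 + 5*((g + n)*(-69 + 2*g)) = -45 + 5*((-69 + 2*g)*(g + n)) = -45 + 5*(-69 + 2*g)*(g + n))
o(-6*x(5) + 2*(-3), 74) - 1*43037 = (-45 - 345*(-6*1/2 + 2*(-3)) - 345*74 + 10*(-6*1/2 + 2*(-3))**2 + 10*(-6*1/2 + 2*(-3))*74) - 1*43037 = (-45 - 345*(-3 - 6) - 25530 + 10*(-3 - 6)**2 + 10*(-3 - 6)*74) - 43037 = (-45 - 345*(-9) - 25530 + 10*(-9)**2 + 10*(-9)*74) - 43037 = (-45 + 3105 - 25530 + 10*81 - 6660) - 43037 = (-45 + 3105 - 25530 + 810 - 6660) - 43037 = -28320 - 43037 = -71357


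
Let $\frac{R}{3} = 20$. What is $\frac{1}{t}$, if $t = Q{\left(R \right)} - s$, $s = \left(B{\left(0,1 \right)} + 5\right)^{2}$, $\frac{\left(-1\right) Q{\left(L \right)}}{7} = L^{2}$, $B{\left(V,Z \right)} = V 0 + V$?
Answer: $- \frac{1}{25225} \approx -3.9643 \cdot 10^{-5}$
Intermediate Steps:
$R = 60$ ($R = 3 \cdot 20 = 60$)
$B{\left(V,Z \right)} = V$ ($B{\left(V,Z \right)} = 0 + V = V$)
$Q{\left(L \right)} = - 7 L^{2}$
$s = 25$ ($s = \left(0 + 5\right)^{2} = 5^{2} = 25$)
$t = -25225$ ($t = - 7 \cdot 60^{2} - 25 = \left(-7\right) 3600 - 25 = -25200 - 25 = -25225$)
$\frac{1}{t} = \frac{1}{-25225} = - \frac{1}{25225}$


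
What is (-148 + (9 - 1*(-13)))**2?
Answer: 15876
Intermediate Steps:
(-148 + (9 - 1*(-13)))**2 = (-148 + (9 + 13))**2 = (-148 + 22)**2 = (-126)**2 = 15876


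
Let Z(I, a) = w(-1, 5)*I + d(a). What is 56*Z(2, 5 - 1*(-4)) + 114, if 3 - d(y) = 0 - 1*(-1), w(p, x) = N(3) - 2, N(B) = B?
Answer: 338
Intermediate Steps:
w(p, x) = 1 (w(p, x) = 3 - 2 = 1)
d(y) = 2 (d(y) = 3 - (0 - 1*(-1)) = 3 - (0 + 1) = 3 - 1*1 = 3 - 1 = 2)
Z(I, a) = 2 + I (Z(I, a) = 1*I + 2 = I + 2 = 2 + I)
56*Z(2, 5 - 1*(-4)) + 114 = 56*(2 + 2) + 114 = 56*4 + 114 = 224 + 114 = 338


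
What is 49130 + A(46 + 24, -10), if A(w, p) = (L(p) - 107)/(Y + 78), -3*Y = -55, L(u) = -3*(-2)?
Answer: 14198267/289 ≈ 49129.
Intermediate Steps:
L(u) = 6
Y = 55/3 (Y = -⅓*(-55) = 55/3 ≈ 18.333)
A(w, p) = -303/289 (A(w, p) = (6 - 107)/(55/3 + 78) = -101/289/3 = -101*3/289 = -303/289)
49130 + A(46 + 24, -10) = 49130 - 303/289 = 14198267/289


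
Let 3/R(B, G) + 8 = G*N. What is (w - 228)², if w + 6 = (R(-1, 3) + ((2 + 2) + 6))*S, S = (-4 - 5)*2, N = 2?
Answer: 149769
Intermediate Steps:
S = -18 (S = -9*2 = -18)
R(B, G) = 3/(-8 + 2*G) (R(B, G) = 3/(-8 + G*2) = 3/(-8 + 2*G))
w = -159 (w = -6 + (3/(2*(-4 + 3)) + ((2 + 2) + 6))*(-18) = -6 + ((3/2)/(-1) + (4 + 6))*(-18) = -6 + ((3/2)*(-1) + 10)*(-18) = -6 + (-3/2 + 10)*(-18) = -6 + (17/2)*(-18) = -6 - 153 = -159)
(w - 228)² = (-159 - 228)² = (-387)² = 149769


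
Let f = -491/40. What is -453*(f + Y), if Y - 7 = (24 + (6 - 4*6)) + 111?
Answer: -2024457/40 ≈ -50611.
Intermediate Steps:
f = -491/40 (f = -491*1/40 = -491/40 ≈ -12.275)
Y = 124 (Y = 7 + ((24 + (6 - 4*6)) + 111) = 7 + ((24 + (6 - 24)) + 111) = 7 + ((24 - 18) + 111) = 7 + (6 + 111) = 7 + 117 = 124)
-453*(f + Y) = -453*(-491/40 + 124) = -453*4469/40 = -2024457/40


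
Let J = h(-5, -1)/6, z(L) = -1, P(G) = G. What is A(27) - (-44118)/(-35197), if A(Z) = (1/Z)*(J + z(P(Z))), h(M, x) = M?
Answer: -7534283/5701914 ≈ -1.3214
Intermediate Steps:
J = -5/6 ≈ -0.83333
A(Z) = -11/(6*Z) (A(Z) = (1/Z)*(-5/6 - 1) = -11/6/Z = -11/(6*Z))
A(27) - (-44118)/(-35197) = -11/6/27 - (-44118)/(-35197) = -11/6*1/27 - (-44118)*(-1)/35197 = -11/162 - 1*44118/35197 = -11/162 - 44118/35197 = -7534283/5701914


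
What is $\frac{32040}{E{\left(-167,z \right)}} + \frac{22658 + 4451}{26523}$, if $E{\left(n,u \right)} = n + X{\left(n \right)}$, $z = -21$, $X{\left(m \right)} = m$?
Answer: $- \frac{420371257}{4429341} \approx -94.906$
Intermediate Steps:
$E{\left(n,u \right)} = 2 n$ ($E{\left(n,u \right)} = n + n = 2 n$)
$\frac{32040}{E{\left(-167,z \right)}} + \frac{22658 + 4451}{26523} = \frac{32040}{2 \left(-167\right)} + \frac{22658 + 4451}{26523} = \frac{32040}{-334} + 27109 \cdot \frac{1}{26523} = 32040 \left(- \frac{1}{334}\right) + \frac{27109}{26523} = - \frac{16020}{167} + \frac{27109}{26523} = - \frac{420371257}{4429341}$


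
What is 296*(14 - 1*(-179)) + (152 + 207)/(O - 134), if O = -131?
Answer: 15138561/265 ≈ 57127.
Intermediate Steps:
296*(14 - 1*(-179)) + (152 + 207)/(O - 134) = 296*(14 - 1*(-179)) + (152 + 207)/(-131 - 134) = 296*(14 + 179) + 359/(-265) = 296*193 + 359*(-1/265) = 57128 - 359/265 = 15138561/265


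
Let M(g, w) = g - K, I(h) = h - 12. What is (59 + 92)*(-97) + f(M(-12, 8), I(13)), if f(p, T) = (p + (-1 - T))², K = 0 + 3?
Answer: -14358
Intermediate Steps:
K = 3
I(h) = -12 + h
M(g, w) = -3 + g (M(g, w) = g - 1*3 = g - 3 = -3 + g)
f(p, T) = (-1 + p - T)²
(59 + 92)*(-97) + f(M(-12, 8), I(13)) = (59 + 92)*(-97) + (1 + (-12 + 13) - (-3 - 12))² = 151*(-97) + (1 + 1 - 1*(-15))² = -14647 + (1 + 1 + 15)² = -14647 + 17² = -14647 + 289 = -14358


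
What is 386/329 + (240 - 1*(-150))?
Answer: 128696/329 ≈ 391.17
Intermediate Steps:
386/329 + (240 - 1*(-150)) = (1/329)*386 + (240 + 150) = 386/329 + 390 = 128696/329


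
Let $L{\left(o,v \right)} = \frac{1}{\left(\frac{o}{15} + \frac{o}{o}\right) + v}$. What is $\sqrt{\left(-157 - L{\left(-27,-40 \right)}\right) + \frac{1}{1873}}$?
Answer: $\frac{5 i \sqrt{229174483065}}{191046} \approx 12.529 i$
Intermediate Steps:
$L{\left(o,v \right)} = \frac{1}{1 + v + \frac{o}{15}}$ ($L{\left(o,v \right)} = \frac{1}{\left(o \frac{1}{15} + 1\right) + v} = \frac{1}{\left(\frac{o}{15} + 1\right) + v} = \frac{1}{\left(1 + \frac{o}{15}\right) + v} = \frac{1}{1 + v + \frac{o}{15}}$)
$\sqrt{\left(-157 - L{\left(-27,-40 \right)}\right) + \frac{1}{1873}} = \sqrt{\left(-157 - \frac{15}{15 - 27 + 15 \left(-40\right)}\right) + \frac{1}{1873}} = \sqrt{\left(-157 - \frac{15}{15 - 27 - 600}\right) + \frac{1}{1873}} = \sqrt{\left(-157 - \frac{15}{-612}\right) + \frac{1}{1873}} = \sqrt{\left(-157 - 15 \left(- \frac{1}{612}\right)\right) + \frac{1}{1873}} = \sqrt{\left(-157 - - \frac{5}{204}\right) + \frac{1}{1873}} = \sqrt{\left(-157 + \frac{5}{204}\right) + \frac{1}{1873}} = \sqrt{- \frac{32023}{204} + \frac{1}{1873}} = \sqrt{- \frac{59978875}{382092}} = \frac{5 i \sqrt{229174483065}}{191046}$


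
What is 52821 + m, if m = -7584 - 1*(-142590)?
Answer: 187827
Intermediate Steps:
m = 135006 (m = -7584 + 142590 = 135006)
52821 + m = 52821 + 135006 = 187827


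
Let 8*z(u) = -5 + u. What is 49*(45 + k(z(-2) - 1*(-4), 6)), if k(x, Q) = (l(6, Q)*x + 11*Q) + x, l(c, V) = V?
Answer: 52087/8 ≈ 6510.9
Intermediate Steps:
z(u) = -5/8 + u/8 (z(u) = (-5 + u)/8 = -5/8 + u/8)
k(x, Q) = x + 11*Q + Q*x (k(x, Q) = (Q*x + 11*Q) + x = (11*Q + Q*x) + x = x + 11*Q + Q*x)
49*(45 + k(z(-2) - 1*(-4), 6)) = 49*(45 + (((-5/8 + (⅛)*(-2)) - 1*(-4)) + 11*6 + 6*((-5/8 + (⅛)*(-2)) - 1*(-4)))) = 49*(45 + (((-5/8 - ¼) + 4) + 66 + 6*((-5/8 - ¼) + 4))) = 49*(45 + ((-7/8 + 4) + 66 + 6*(-7/8 + 4))) = 49*(45 + (25/8 + 66 + 6*(25/8))) = 49*(45 + (25/8 + 66 + 75/4)) = 49*(45 + 703/8) = 49*(1063/8) = 52087/8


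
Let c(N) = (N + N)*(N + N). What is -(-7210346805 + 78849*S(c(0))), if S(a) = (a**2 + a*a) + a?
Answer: 7210346805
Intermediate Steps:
c(N) = 4*N**2 (c(N) = (2*N)*(2*N) = 4*N**2)
S(a) = a + 2*a**2 (S(a) = (a**2 + a**2) + a = 2*a**2 + a = a + 2*a**2)
-(-7210346805 + 78849*S(c(0))) = -78849/(1/(-91445 + (4*0**2)*(1 + 2*(4*0**2)))) = -78849/(1/(-91445 + (4*0)*(1 + 2*(4*0)))) = -(-7210346805 + 0*(1 + 2*0)) = -(-7210346805 + 0*(1 + 0)) = -78849/(1/(-91445 + 0*1)) = -78849/(1/(-91445 + 0)) = -78849/(1/(-91445)) = -78849/(-1/91445) = -78849*(-91445) = 7210346805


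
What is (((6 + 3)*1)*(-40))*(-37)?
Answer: 13320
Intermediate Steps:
(((6 + 3)*1)*(-40))*(-37) = ((9*1)*(-40))*(-37) = (9*(-40))*(-37) = -360*(-37) = 13320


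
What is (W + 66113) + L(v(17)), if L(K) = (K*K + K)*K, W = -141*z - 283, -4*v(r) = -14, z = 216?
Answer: 283433/8 ≈ 35429.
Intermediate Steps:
v(r) = 7/2 (v(r) = -¼*(-14) = 7/2)
W = -30739 (W = -141*216 - 283 = -30456 - 283 = -30739)
L(K) = K*(K + K²) (L(K) = (K² + K)*K = (K + K²)*K = K*(K + K²))
(W + 66113) + L(v(17)) = (-30739 + 66113) + (7/2)²*(1 + 7/2) = 35374 + (49/4)*(9/2) = 35374 + 441/8 = 283433/8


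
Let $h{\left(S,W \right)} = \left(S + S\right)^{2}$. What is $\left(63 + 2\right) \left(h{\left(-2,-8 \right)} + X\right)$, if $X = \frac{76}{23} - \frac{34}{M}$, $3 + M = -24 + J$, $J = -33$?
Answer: $\frac{178243}{138} \approx 1291.6$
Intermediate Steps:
$h{\left(S,W \right)} = 4 S^{2}$ ($h{\left(S,W \right)} = \left(2 S\right)^{2} = 4 S^{2}$)
$M = -60$ ($M = -3 - 57 = -60$)
$X = \frac{2671}{690}$ ($X = \frac{76}{23} - \frac{34}{-60} = 76 \cdot \frac{1}{23} - - \frac{17}{30} = \frac{76}{23} + \frac{17}{30} = \frac{2671}{690} \approx 3.871$)
$\left(63 + 2\right) \left(h{\left(-2,-8 \right)} + X\right) = \left(63 + 2\right) \left(4 \left(-2\right)^{2} + \frac{2671}{690}\right) = 65 \left(4 \cdot 4 + \frac{2671}{690}\right) = 65 \left(16 + \frac{2671}{690}\right) = 65 \cdot \frac{13711}{690} = \frac{178243}{138}$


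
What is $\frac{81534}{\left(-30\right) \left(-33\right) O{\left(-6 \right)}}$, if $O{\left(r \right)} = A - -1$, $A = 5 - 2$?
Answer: $\frac{13589}{660} \approx 20.589$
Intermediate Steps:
$A = 3$
$O{\left(r \right)} = 4$ ($O{\left(r \right)} = 3 - -1 = 3 + 1 = 4$)
$\frac{81534}{\left(-30\right) \left(-33\right) O{\left(-6 \right)}} = \frac{81534}{\left(-30\right) \left(-33\right) 4} = \frac{81534}{990 \cdot 4} = \frac{81534}{3960} = 81534 \cdot \frac{1}{3960} = \frac{13589}{660}$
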